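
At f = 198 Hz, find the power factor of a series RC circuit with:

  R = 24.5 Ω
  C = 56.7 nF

Step 1 — Angular frequency: ω = 2π·f = 2π·198 = 1244 rad/s.
Step 2 — Component impedances:
  R: Z = R = 24.5 Ω
  C: Z = 1/(jωC) = -j/(ω·C) = 0 - j1.418e+04 Ω
Step 3 — Series combination: Z_total = R + C = 24.5 - j1.418e+04 Ω = 1.418e+04∠-89.9° Ω.
Step 4 — Power factor: PF = cos(φ) = Re(Z)/|Z| = 24.5/1.418e+04 = 0.001728.
Step 5 — Type: Im(Z) = -1.418e+04 ⇒ leading (phase φ = -89.9°).

PF = 0.001728 (leading, φ = -89.9°)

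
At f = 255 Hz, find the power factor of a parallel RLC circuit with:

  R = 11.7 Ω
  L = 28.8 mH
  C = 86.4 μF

Step 1 — Angular frequency: ω = 2π·f = 2π·255 = 1602 rad/s.
Step 2 — Component impedances:
  R: Z = R = 11.7 Ω
  L: Z = jωL = j·1602·0.0288 = 0 + j46.14 Ω
  C: Z = 1/(jωC) = -j/(ω·C) = 0 - j7.224 Ω
Step 3 — Parallel combination: 1/Z_total = 1/R + 1/L + 1/C; Z_total = 4.082 - j5.576 Ω = 6.911∠-53.8° Ω.
Step 4 — Power factor: PF = cos(φ) = Re(Z)/|Z| = 4.082/6.911 = 0.5907.
Step 5 — Type: Im(Z) = -5.576 ⇒ leading (phase φ = -53.8°).

PF = 0.5907 (leading, φ = -53.8°)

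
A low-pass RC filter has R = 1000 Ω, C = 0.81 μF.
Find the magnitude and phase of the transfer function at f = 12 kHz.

Step 1 — Angular frequency: ω = 2π·1.2e+04 = 7.54e+04 rad/s.
Step 2 — Transfer function: H(jω) = 1/(1 + jωRC).
Step 3 — Denominator: 1 + jωRC = 1 + j·7.54e+04·1000·8.1e-07 = 1 + j61.07.
Step 4 — H = 0.000268 - j0.01637.
Step 5 — Magnitude: |H| = 0.01637 (-35.7 dB); phase: φ = -89.1°.

|H| = 0.01637 (-35.7 dB), φ = -89.1°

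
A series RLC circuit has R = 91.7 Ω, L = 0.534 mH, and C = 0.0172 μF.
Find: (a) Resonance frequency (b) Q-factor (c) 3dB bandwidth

Step 1 — Resonance condition Im(Z)=0 gives ω₀ = 1/√(LC).
Step 2 — ω₀ = 1/√(0.000534·1.72e-08) = 3.3e+05 rad/s.
Step 3 — f₀ = ω₀/(2π) = 5.252e+04 Hz.
Step 4 — Series Q: Q = ω₀L/R = 3.3e+05·0.000534/91.7 = 1.921.
Step 5 — 3dB bandwidth: Δω = ω₀/Q = 1.717e+05 rad/s; BW = Δω/(2π) = 2.733e+04 Hz.

(a) f₀ = 5.252e+04 Hz  (b) Q = 1.921  (c) BW = 2.733e+04 Hz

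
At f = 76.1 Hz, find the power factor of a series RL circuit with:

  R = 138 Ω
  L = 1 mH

Step 1 — Angular frequency: ω = 2π·f = 2π·76.1 = 478.2 rad/s.
Step 2 — Component impedances:
  R: Z = R = 138 Ω
  L: Z = jωL = j·478.2·0.001 = 0 + j0.4782 Ω
Step 3 — Series combination: Z_total = R + L = 138 + j0.4782 Ω = 138∠0.2° Ω.
Step 4 — Power factor: PF = cos(φ) = Re(Z)/|Z| = 138/138 = 1.
Step 5 — Type: Im(Z) = 0.4782 ⇒ lagging (phase φ = 0.2°).

PF = 1 (lagging, φ = 0.2°)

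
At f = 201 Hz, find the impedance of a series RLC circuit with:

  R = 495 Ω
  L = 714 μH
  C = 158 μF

Step 1 — Angular frequency: ω = 2π·f = 2π·201 = 1263 rad/s.
Step 2 — Component impedances:
  R: Z = R = 495 Ω
  L: Z = jωL = j·1263·0.000714 = 0 + j0.9017 Ω
  C: Z = 1/(jωC) = -j/(ω·C) = 0 - j5.011 Ω
Step 3 — Series combination: Z_total = R + L + C = 495 - j4.11 Ω = 495∠-0.5° Ω.

Z = 495 - j4.11 Ω = 495∠-0.5° Ω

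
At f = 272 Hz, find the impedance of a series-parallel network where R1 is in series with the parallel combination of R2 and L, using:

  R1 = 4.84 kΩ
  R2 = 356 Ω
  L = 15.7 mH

Step 1 — Angular frequency: ω = 2π·f = 2π·272 = 1709 rad/s.
Step 2 — Component impedances:
  R1: Z = R = 4840 Ω
  R2: Z = R = 356 Ω
  L: Z = jωL = j·1709·0.0157 = 0 + j26.83 Ω
Step 3 — Parallel branch: R2 || L = 1/(1/R2 + 1/L) = 2.011 + j26.68 Ω.
Step 4 — Series with R1: Z_total = R1 + (R2 || L) = 4842 + j26.68 Ω = 4842∠0.3° Ω.

Z = 4842 + j26.68 Ω = 4842∠0.3° Ω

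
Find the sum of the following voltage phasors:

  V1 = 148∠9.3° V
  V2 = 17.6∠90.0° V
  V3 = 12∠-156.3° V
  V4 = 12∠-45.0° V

Step 1 — Convert each phasor to rectangular form:
  V1 = 148·(cos(9.3°) + j·sin(9.3°)) = 146.1 + j23.92 V
  V2 = 17.6·(cos(90.0°) + j·sin(90.0°)) = 0 + j17.6 V
  V3 = 12·(cos(-156.3°) + j·sin(-156.3°)) = -10.99 - j4.823 V
  V4 = 12·(cos(-45.0°) + j·sin(-45.0°)) = 8.485 - j8.485 V
Step 2 — Sum components: V_total = 143.6 + j28.21 V.
Step 3 — Convert to polar: |V_total| = 146.3 V, ∠V_total = 11.1°.

V_total = 146.3∠11.1° V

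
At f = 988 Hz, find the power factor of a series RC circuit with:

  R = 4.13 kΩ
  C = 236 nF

Step 1 — Angular frequency: ω = 2π·f = 2π·988 = 6208 rad/s.
Step 2 — Component impedances:
  R: Z = R = 4130 Ω
  C: Z = 1/(jωC) = -j/(ω·C) = 0 - j682.6 Ω
Step 3 — Series combination: Z_total = R + C = 4130 - j682.6 Ω = 4186∠-9.4° Ω.
Step 4 — Power factor: PF = cos(φ) = Re(Z)/|Z| = 4130/4186 = 0.9866.
Step 5 — Type: Im(Z) = -682.6 ⇒ leading (phase φ = -9.4°).

PF = 0.9866 (leading, φ = -9.4°)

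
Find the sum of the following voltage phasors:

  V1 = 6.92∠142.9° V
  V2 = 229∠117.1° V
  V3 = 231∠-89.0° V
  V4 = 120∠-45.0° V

Step 1 — Convert each phasor to rectangular form:
  V1 = 6.92·(cos(142.9°) + j·sin(142.9°)) = -5.519 + j4.174 V
  V2 = 229·(cos(117.1°) + j·sin(117.1°)) = -104.3 + j203.9 V
  V3 = 231·(cos(-89.0°) + j·sin(-89.0°)) = 4.032 - j231 V
  V4 = 120·(cos(-45.0°) + j·sin(-45.0°)) = 84.85 - j84.85 V
Step 2 — Sum components: V_total = -20.95 - j107.8 V.
Step 3 — Convert to polar: |V_total| = 109.8 V, ∠V_total = -101.0°.

V_total = 109.8∠-101.0° V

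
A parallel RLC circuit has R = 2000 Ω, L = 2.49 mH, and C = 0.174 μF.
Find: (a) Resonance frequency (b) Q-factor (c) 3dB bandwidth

Step 1 — Resonance: ω₀ = 1/√(LC) = 1/√(0.00249·1.74e-07) = 4.804e+04 rad/s.
Step 2 — f₀ = ω₀/(2π) = 7646 Hz.
Step 3 — Parallel Q: Q = R/(ω₀L) = 2000/(4.804e+04·0.00249) = 16.72.
Step 4 — Bandwidth: Δω = ω₀/Q = 2874 rad/s; BW = Δω/(2π) = 457.3 Hz.

(a) f₀ = 7646 Hz  (b) Q = 16.72  (c) BW = 457.3 Hz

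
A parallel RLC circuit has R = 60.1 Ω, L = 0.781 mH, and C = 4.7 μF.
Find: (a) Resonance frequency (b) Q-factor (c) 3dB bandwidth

Step 1 — Resonance: ω₀ = 1/√(LC) = 1/√(0.000781·4.7e-06) = 1.651e+04 rad/s.
Step 2 — f₀ = ω₀/(2π) = 2627 Hz.
Step 3 — Parallel Q: Q = R/(ω₀L) = 60.1/(1.651e+04·0.000781) = 4.662.
Step 4 — Bandwidth: Δω = ω₀/Q = 3540 rad/s; BW = Δω/(2π) = 563.4 Hz.

(a) f₀ = 2627 Hz  (b) Q = 4.662  (c) BW = 563.4 Hz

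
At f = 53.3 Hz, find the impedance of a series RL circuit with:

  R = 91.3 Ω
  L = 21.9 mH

Step 1 — Angular frequency: ω = 2π·f = 2π·53.3 = 334.9 rad/s.
Step 2 — Component impedances:
  R: Z = R = 91.3 Ω
  L: Z = jωL = j·334.9·0.0219 = 0 + j7.334 Ω
Step 3 — Series combination: Z_total = R + L = 91.3 + j7.334 Ω = 91.59∠4.6° Ω.

Z = 91.3 + j7.334 Ω = 91.59∠4.6° Ω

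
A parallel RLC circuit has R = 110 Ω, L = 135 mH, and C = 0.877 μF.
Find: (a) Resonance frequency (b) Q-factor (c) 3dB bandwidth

Step 1 — Resonance: ω₀ = 1/√(LC) = 1/√(0.135·8.77e-07) = 2906 rad/s.
Step 2 — f₀ = ω₀/(2π) = 462.5 Hz.
Step 3 — Parallel Q: Q = R/(ω₀L) = 110/(2906·0.135) = 0.2804.
Step 4 — Bandwidth: Δω = ω₀/Q = 1.037e+04 rad/s; BW = Δω/(2π) = 1650 Hz.

(a) f₀ = 462.5 Hz  (b) Q = 0.2804  (c) BW = 1650 Hz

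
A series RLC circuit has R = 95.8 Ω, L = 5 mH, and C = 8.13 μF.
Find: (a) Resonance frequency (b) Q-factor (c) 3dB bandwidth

Step 1 — Resonance: ω₀ = 1/√(LC) = 1/√(0.005·8.13e-06) = 4960 rad/s.
Step 2 — f₀ = ω₀/(2π) = 789.4 Hz.
Step 3 — Series Q: Q = ω₀L/R = 4960·0.005/95.8 = 0.2589.
Step 4 — Bandwidth: Δω = ω₀/Q = 1.916e+04 rad/s; BW = Δω/(2π) = 3049 Hz.

(a) f₀ = 789.4 Hz  (b) Q = 0.2589  (c) BW = 3049 Hz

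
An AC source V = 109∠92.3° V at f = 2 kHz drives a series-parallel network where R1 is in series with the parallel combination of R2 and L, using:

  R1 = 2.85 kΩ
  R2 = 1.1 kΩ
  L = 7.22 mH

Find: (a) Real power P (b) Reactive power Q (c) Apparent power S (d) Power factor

Step 1 — Angular frequency: ω = 2π·f = 2π·2000 = 1.257e+04 rad/s.
Step 2 — Component impedances:
  R1: Z = R = 2850 Ω
  R2: Z = R = 1100 Ω
  L: Z = jωL = j·1.257e+04·0.00722 = 0 + j90.73 Ω
Step 3 — Parallel branch: R2 || L = 1/(1/R2 + 1/L) = 7.433 + j90.12 Ω.
Step 4 — Series with R1: Z_total = R1 + (R2 || L) = 2857 + j90.12 Ω = 2859∠1.8° Ω.
Step 5 — Source phasor: V = 109∠92.3° V = -4.374 + j108.9 V.
Step 6 — Current: I = V / Z = -0.0003285 + j0.03813 A = 0.03813∠90.5° A.
Step 7 — Complex power: S = V·I* = 4.154 + j0.131 VA.
Step 8 — Real power: P = Re(S) = 4.154 W.
Step 9 — Reactive power: Q = Im(S) = 0.131 VAR.
Step 10 — Apparent power: |S| = 4.156 VA.
Step 11 — Power factor: PF = P/|S| = 0.9995 (lagging).

(a) P = 4.154 W  (b) Q = 0.131 VAR  (c) S = 4.156 VA  (d) PF = 0.9995 (lagging)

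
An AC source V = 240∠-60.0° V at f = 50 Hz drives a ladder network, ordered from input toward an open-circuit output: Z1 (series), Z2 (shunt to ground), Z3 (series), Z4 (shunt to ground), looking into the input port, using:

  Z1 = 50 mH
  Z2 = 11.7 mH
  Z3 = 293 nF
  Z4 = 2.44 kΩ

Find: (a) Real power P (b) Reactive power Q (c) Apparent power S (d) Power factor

Step 1 — Angular frequency: ω = 2π·f = 2π·50 = 314.2 rad/s.
Step 2 — Component impedances:
  Z1: Z = jωL = j·314.2·0.05 = 0 + j15.71 Ω
  Z2: Z = jωL = j·314.2·0.0117 = 0 + j3.676 Ω
  Z3: Z = 1/(jωC) = -j/(ω·C) = 0 - j1.086e+04 Ω
  Z4: Z = R = 2440 Ω
Step 3 — Ladder network (open output): work backward from the far end, alternating series and parallel combinations. Z_in = 0.0002661 + j19.38 Ω = 19.38∠90.0° Ω.
Step 4 — Source phasor: V = 240∠-60.0° V = 120 - j207.8 V.
Step 5 — Current: I = V / Z = -10.72 - j6.191 A = 12.38∠-150.0° A.
Step 6 — Complex power: S = V·I* = 0.04079 + j2971 VA.
Step 7 — Real power: P = Re(S) = 0.04079 W.
Step 8 — Reactive power: Q = Im(S) = 2971 VAR.
Step 9 — Apparent power: |S| = 2971 VA.
Step 10 — Power factor: PF = P/|S| = 1.373e-05 (lagging).

(a) P = 0.04079 W  (b) Q = 2971 VAR  (c) S = 2971 VA  (d) PF = 1.373e-05 (lagging)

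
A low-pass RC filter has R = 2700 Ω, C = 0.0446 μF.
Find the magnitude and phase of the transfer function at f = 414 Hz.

Step 1 — Angular frequency: ω = 2π·414 = 2601 rad/s.
Step 2 — Transfer function: H(jω) = 1/(1 + jωRC).
Step 3 — Denominator: 1 + jωRC = 1 + j·2601·2700·4.46e-08 = 1 + j0.3132.
Step 4 — H = 0.9106 - j0.2853.
Step 5 — Magnitude: |H| = 0.9543 (-0.4 dB); phase: φ = -17.4°.

|H| = 0.9543 (-0.4 dB), φ = -17.4°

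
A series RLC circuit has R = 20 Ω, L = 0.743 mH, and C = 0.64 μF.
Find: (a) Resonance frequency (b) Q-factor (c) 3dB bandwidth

Step 1 — Resonance: ω₀ = 1/√(LC) = 1/√(0.000743·6.4e-07) = 4.586e+04 rad/s.
Step 2 — f₀ = ω₀/(2π) = 7299 Hz.
Step 3 — Series Q: Q = ω₀L/R = 4.586e+04·0.000743/20 = 1.704.
Step 4 — Bandwidth: Δω = ω₀/Q = 2.692e+04 rad/s; BW = Δω/(2π) = 4284 Hz.

(a) f₀ = 7299 Hz  (b) Q = 1.704  (c) BW = 4284 Hz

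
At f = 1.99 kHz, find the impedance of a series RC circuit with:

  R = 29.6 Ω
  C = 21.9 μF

Step 1 — Angular frequency: ω = 2π·f = 2π·1990 = 1.25e+04 rad/s.
Step 2 — Component impedances:
  R: Z = R = 29.6 Ω
  C: Z = 1/(jωC) = -j/(ω·C) = 0 - j3.652 Ω
Step 3 — Series combination: Z_total = R + C = 29.6 - j3.652 Ω = 29.82∠-7.0° Ω.

Z = 29.6 - j3.652 Ω = 29.82∠-7.0° Ω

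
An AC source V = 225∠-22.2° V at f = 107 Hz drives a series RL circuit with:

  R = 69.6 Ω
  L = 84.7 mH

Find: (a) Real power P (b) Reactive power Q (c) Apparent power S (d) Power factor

Step 1 — Angular frequency: ω = 2π·f = 2π·107 = 672.3 rad/s.
Step 2 — Component impedances:
  R: Z = R = 69.6 Ω
  L: Z = jωL = j·672.3·0.0847 = 0 + j56.94 Ω
Step 3 — Series combination: Z_total = R + L = 69.6 + j56.94 Ω = 89.93∠39.3° Ω.
Step 4 — Source phasor: V = 225∠-22.2° V = 208.3 - j85.01 V.
Step 5 — Current: I = V / Z = 1.194 - j2.199 A = 2.502∠-61.5° A.
Step 6 — Complex power: S = V·I* = 435.7 + j356.5 VA.
Step 7 — Real power: P = Re(S) = 435.7 W.
Step 8 — Reactive power: Q = Im(S) = 356.5 VAR.
Step 9 — Apparent power: |S| = 563 VA.
Step 10 — Power factor: PF = P/|S| = 0.774 (lagging).

(a) P = 435.7 W  (b) Q = 356.5 VAR  (c) S = 563 VA  (d) PF = 0.774 (lagging)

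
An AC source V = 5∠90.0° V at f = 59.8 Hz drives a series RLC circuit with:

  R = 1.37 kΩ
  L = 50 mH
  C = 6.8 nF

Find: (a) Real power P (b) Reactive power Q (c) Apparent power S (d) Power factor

Step 1 — Angular frequency: ω = 2π·f = 2π·59.8 = 375.7 rad/s.
Step 2 — Component impedances:
  R: Z = R = 1370 Ω
  L: Z = jωL = j·375.7·0.05 = 0 + j18.79 Ω
  C: Z = 1/(jωC) = -j/(ω·C) = 0 - j3.914e+05 Ω
Step 3 — Series combination: Z_total = R + L + C = 1370 - j3.914e+05 Ω = 3.914e+05∠-89.8° Ω.
Step 4 — Source phasor: V = 5∠90.0° V = 0 + j5 V.
Step 5 — Current: I = V / Z = -1.278e-05 + j4.472e-08 A = 1.278e-05∠179.8° A.
Step 6 — Complex power: S = V·I* = 2.236e-07 - j6.388e-05 VA.
Step 7 — Real power: P = Re(S) = 2.236e-07 W.
Step 8 — Reactive power: Q = Im(S) = -6.388e-05 VAR.
Step 9 — Apparent power: |S| = 6.388e-05 VA.
Step 10 — Power factor: PF = P/|S| = 0.0035 (leading).

(a) P = 2.236e-07 W  (b) Q = -6.388e-05 VAR  (c) S = 6.388e-05 VA  (d) PF = 0.0035 (leading)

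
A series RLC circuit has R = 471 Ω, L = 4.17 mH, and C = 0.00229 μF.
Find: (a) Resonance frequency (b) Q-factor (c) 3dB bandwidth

Step 1 — Resonance condition Im(Z)=0 gives ω₀ = 1/√(LC).
Step 2 — ω₀ = 1/√(0.00417·2.29e-09) = 3.236e+05 rad/s.
Step 3 — f₀ = ω₀/(2π) = 5.15e+04 Hz.
Step 4 — Series Q: Q = ω₀L/R = 3.236e+05·0.00417/471 = 2.865.
Step 5 — 3dB bandwidth: Δω = ω₀/Q = 1.129e+05 rad/s; BW = Δω/(2π) = 1.798e+04 Hz.

(a) f₀ = 5.15e+04 Hz  (b) Q = 2.865  (c) BW = 1.798e+04 Hz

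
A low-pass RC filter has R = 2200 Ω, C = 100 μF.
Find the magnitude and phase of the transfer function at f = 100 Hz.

Step 1 — Angular frequency: ω = 2π·100 = 628.3 rad/s.
Step 2 — Transfer function: H(jω) = 1/(1 + jωRC).
Step 3 — Denominator: 1 + jωRC = 1 + j·628.3·2200·0.0001 = 1 + j138.2.
Step 4 — H = 5.233e-05 - j0.007234.
Step 5 — Magnitude: |H| = 0.007234 (-42.8 dB); phase: φ = -89.6°.

|H| = 0.007234 (-42.8 dB), φ = -89.6°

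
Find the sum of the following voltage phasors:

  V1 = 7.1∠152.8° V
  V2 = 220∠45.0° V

Step 1 — Convert each phasor to rectangular form:
  V1 = 7.1·(cos(152.8°) + j·sin(152.8°)) = -6.315 + j3.245 V
  V2 = 220·(cos(45.0°) + j·sin(45.0°)) = 155.6 + j155.6 V
Step 2 — Sum components: V_total = 149.2 + j158.8 V.
Step 3 — Convert to polar: |V_total| = 217.9 V, ∠V_total = 46.8°.

V_total = 217.9∠46.8° V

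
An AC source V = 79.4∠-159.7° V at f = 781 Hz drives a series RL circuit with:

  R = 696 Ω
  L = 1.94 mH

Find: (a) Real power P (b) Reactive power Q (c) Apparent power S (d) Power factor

Step 1 — Angular frequency: ω = 2π·f = 2π·781 = 4907 rad/s.
Step 2 — Component impedances:
  R: Z = R = 696 Ω
  L: Z = jωL = j·4907·0.00194 = 0 + j9.52 Ω
Step 3 — Series combination: Z_total = R + L = 696 + j9.52 Ω = 696.1∠0.8° Ω.
Step 4 — Source phasor: V = 79.4∠-159.7° V = -74.47 - j27.55 V.
Step 5 — Current: I = V / Z = -0.1075 - j0.03811 A = 0.1141∠-160.5° A.
Step 6 — Complex power: S = V·I* = 9.056 + j0.1239 VA.
Step 7 — Real power: P = Re(S) = 9.056 W.
Step 8 — Reactive power: Q = Im(S) = 0.1239 VAR.
Step 9 — Apparent power: |S| = 9.057 VA.
Step 10 — Power factor: PF = P/|S| = 0.9999 (lagging).

(a) P = 9.056 W  (b) Q = 0.1239 VAR  (c) S = 9.057 VA  (d) PF = 0.9999 (lagging)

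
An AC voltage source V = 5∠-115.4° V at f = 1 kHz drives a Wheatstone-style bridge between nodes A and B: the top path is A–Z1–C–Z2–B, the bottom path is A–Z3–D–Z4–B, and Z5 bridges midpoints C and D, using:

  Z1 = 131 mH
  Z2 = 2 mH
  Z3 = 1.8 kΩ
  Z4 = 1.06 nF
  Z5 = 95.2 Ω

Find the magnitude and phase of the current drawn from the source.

Step 1 — Angular frequency: ω = 2π·f = 2π·1000 = 6283 rad/s.
Step 2 — Component impedances:
  Z1: Z = jωL = j·6283·0.131 = 0 + j823.1 Ω
  Z2: Z = jωL = j·6283·0.002 = 0 + j12.57 Ω
  Z3: Z = R = 1800 Ω
  Z4: Z = 1/(jωC) = -j/(ω·C) = 0 - j1.501e+05 Ω
  Z5: Z = R = 95.2 Ω
Step 3 — Bridge requires nodal analysis (the Z5 bridge couples midpoints C and D, so the two paths cannot be reduced to a simple series/parallel combination). Setting node B to ground and injecting 1 A at node A, the 3-node admittance system at A, C, D solves to V_A = Z_AB = 300.8 + j705.1 Ω = 766.5∠66.9° Ω.
Step 4 — Source phasor: V = 5∠-115.4° V = -2.145 - j4.517 V.
Step 5 — Ohm's law: I = V / Z_total = (-2.145 - j4.517) / (300.8 + j705.1) = -0.006518 + j0.0002616 A.
Step 6 — Convert to polar: |I| = 0.006523 A, ∠I = 177.7°.

I = 0.006523∠177.7° A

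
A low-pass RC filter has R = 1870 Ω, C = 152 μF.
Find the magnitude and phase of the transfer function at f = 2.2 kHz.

Step 1 — Angular frequency: ω = 2π·2200 = 1.382e+04 rad/s.
Step 2 — Transfer function: H(jω) = 1/(1 + jωRC).
Step 3 — Denominator: 1 + jωRC = 1 + j·1.382e+04·1870·0.000152 = 1 + j3929.
Step 4 — H = 6.478e-08 - j0.0002545.
Step 5 — Magnitude: |H| = 0.0002545 (-71.9 dB); phase: φ = -90.0°.

|H| = 0.0002545 (-71.9 dB), φ = -90.0°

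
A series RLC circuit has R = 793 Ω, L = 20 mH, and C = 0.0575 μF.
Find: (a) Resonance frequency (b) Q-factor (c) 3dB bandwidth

Step 1 — Resonance condition Im(Z)=0 gives ω₀ = 1/√(LC).
Step 2 — ω₀ = 1/√(0.02·5.75e-08) = 2.949e+04 rad/s.
Step 3 — f₀ = ω₀/(2π) = 4693 Hz.
Step 4 — Series Q: Q = ω₀L/R = 2.949e+04·0.02/793 = 0.7437.
Step 5 — 3dB bandwidth: Δω = ω₀/Q = 3.965e+04 rad/s; BW = Δω/(2π) = 6310 Hz.

(a) f₀ = 4693 Hz  (b) Q = 0.7437  (c) BW = 6310 Hz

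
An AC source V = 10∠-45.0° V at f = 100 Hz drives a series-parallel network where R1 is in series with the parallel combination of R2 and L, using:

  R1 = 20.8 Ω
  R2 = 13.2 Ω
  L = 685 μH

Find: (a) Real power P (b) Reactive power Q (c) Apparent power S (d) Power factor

Step 1 — Angular frequency: ω = 2π·f = 2π·100 = 628.3 rad/s.
Step 2 — Component impedances:
  R1: Z = R = 20.8 Ω
  R2: Z = R = 13.2 Ω
  L: Z = jωL = j·628.3·0.000685 = 0 + j0.4304 Ω
Step 3 — Parallel branch: R2 || L = 1/(1/R2 + 1/L) = 0.01402 + j0.4299 Ω.
Step 4 — Series with R1: Z_total = R1 + (R2 || L) = 20.81 + j0.4299 Ω = 20.82∠1.2° Ω.
Step 5 — Source phasor: V = 10∠-45.0° V = 7.071 - j7.071 V.
Step 6 — Current: I = V / Z = 0.3326 - j0.3466 A = 0.4803∠-46.2° A.
Step 7 — Complex power: S = V·I* = 4.802 + j0.0992 VA.
Step 8 — Real power: P = Re(S) = 4.802 W.
Step 9 — Reactive power: Q = Im(S) = 0.0992 VAR.
Step 10 — Apparent power: |S| = 4.803 VA.
Step 11 — Power factor: PF = P/|S| = 0.9998 (lagging).

(a) P = 4.802 W  (b) Q = 0.0992 VAR  (c) S = 4.803 VA  (d) PF = 0.9998 (lagging)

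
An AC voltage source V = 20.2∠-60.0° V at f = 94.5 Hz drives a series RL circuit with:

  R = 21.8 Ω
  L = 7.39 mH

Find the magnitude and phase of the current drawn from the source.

Step 1 — Angular frequency: ω = 2π·f = 2π·94.5 = 593.8 rad/s.
Step 2 — Component impedances:
  R: Z = R = 21.8 Ω
  L: Z = jωL = j·593.8·0.00739 = 0 + j4.388 Ω
Step 3 — Series combination: Z_total = R + L = 21.8 + j4.388 Ω = 22.24∠11.4° Ω.
Step 4 — Source phasor: V = 20.2∠-60.0° V = 10.1 - j17.49 V.
Step 5 — Ohm's law: I = V / Z_total = (10.1 - j17.49) / (21.8 + j4.388) = 0.29 - j0.8608 A.
Step 6 — Convert to polar: |I| = 0.9084 A, ∠I = -71.4°.

I = 0.9084∠-71.4° A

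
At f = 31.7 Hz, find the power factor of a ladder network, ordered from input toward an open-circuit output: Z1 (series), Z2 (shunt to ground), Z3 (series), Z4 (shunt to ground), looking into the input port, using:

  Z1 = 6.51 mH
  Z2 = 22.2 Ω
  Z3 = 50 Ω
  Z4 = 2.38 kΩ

Step 1 — Angular frequency: ω = 2π·f = 2π·31.7 = 199.2 rad/s.
Step 2 — Component impedances:
  Z1: Z = jωL = j·199.2·0.00651 = 0 + j1.297 Ω
  Z2: Z = R = 22.2 Ω
  Z3: Z = R = 50 Ω
  Z4: Z = R = 2380 Ω
Step 3 — Ladder network (open output): work backward from the far end, alternating series and parallel combinations. Z_in = 22 + j1.297 Ω = 22.04∠3.4° Ω.
Step 4 — Power factor: PF = cos(φ) = Re(Z)/|Z| = 21.999/22.037 = 0.9983.
Step 5 — Type: Im(Z) = 1.297 ⇒ lagging (phase φ = 3.4°).

PF = 0.9983 (lagging, φ = 3.4°)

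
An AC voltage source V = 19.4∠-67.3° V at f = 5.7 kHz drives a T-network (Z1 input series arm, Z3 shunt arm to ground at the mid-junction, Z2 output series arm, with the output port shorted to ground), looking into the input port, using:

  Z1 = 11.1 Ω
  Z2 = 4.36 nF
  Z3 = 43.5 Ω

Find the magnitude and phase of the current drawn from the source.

Step 1 — Angular frequency: ω = 2π·f = 2π·5700 = 3.581e+04 rad/s.
Step 2 — Component impedances:
  Z1: Z = R = 11.1 Ω
  Z2: Z = 1/(jωC) = -j/(ω·C) = 0 - j6404 Ω
  Z3: Z = R = 43.5 Ω
Step 3 — With the output port shorted to ground, the output series arm Z2 runs from the junction to ground; the shunt arm Z3 also runs from the junction to ground. They appear in parallel: Z3 || Z2 = 43.5 - j0.2955 Ω.
Step 4 — Series with input arm Z1: Z_in = Z1 + (Z3 || Z2) = 54.6 - j0.2955 Ω = 54.6∠-0.3° Ω.
Step 5 — Source phasor: V = 19.4∠-67.3° V = 7.487 - j17.9 V.
Step 6 — Ohm's law: I = V / Z_total = (7.487 - j17.9) / (54.6 - j0.2955) = 0.1389 - j0.327 A.
Step 7 — Convert to polar: |I| = 0.3553 A, ∠I = -67.0°.

I = 0.3553∠-67.0° A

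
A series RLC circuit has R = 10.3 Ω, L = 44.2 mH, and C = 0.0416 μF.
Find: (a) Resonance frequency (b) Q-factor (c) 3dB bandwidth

Step 1 — Resonance: ω₀ = 1/√(LC) = 1/√(0.0442·4.16e-08) = 2.332e+04 rad/s.
Step 2 — f₀ = ω₀/(2π) = 3712 Hz.
Step 3 — Series Q: Q = ω₀L/R = 2.332e+04·0.0442/10.3 = 100.1.
Step 4 — Bandwidth: Δω = ω₀/Q = 233 rad/s; BW = Δω/(2π) = 37.09 Hz.

(a) f₀ = 3712 Hz  (b) Q = 100.1  (c) BW = 37.09 Hz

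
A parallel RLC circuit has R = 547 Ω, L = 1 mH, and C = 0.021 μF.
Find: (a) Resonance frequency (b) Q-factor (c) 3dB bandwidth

Step 1 — Resonance: ω₀ = 1/√(LC) = 1/√(0.001·2.1e-08) = 2.182e+05 rad/s.
Step 2 — f₀ = ω₀/(2π) = 3.473e+04 Hz.
Step 3 — Parallel Q: Q = R/(ω₀L) = 547/(2.182e+05·0.001) = 2.507.
Step 4 — Bandwidth: Δω = ω₀/Q = 8.705e+04 rad/s; BW = Δω/(2π) = 1.386e+04 Hz.

(a) f₀ = 3.473e+04 Hz  (b) Q = 2.507  (c) BW = 1.386e+04 Hz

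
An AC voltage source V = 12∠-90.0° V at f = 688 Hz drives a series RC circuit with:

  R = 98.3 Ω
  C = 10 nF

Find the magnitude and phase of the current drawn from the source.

Step 1 — Angular frequency: ω = 2π·f = 2π·688 = 4323 rad/s.
Step 2 — Component impedances:
  R: Z = R = 98.3 Ω
  C: Z = 1/(jωC) = -j/(ω·C) = 0 - j2.313e+04 Ω
Step 3 — Series combination: Z_total = R + C = 98.3 - j2.313e+04 Ω = 2.313e+04∠-89.8° Ω.
Step 4 — Source phasor: V = 12∠-90.0° V = 0 - j12 V.
Step 5 — Ohm's law: I = V / Z_total = (0 - j12) / (98.3 - j2.313e+04) = 0.0005187 - j2.204e-06 A.
Step 6 — Convert to polar: |I| = 0.0005187 A, ∠I = -0.2°.

I = 0.0005187∠-0.2° A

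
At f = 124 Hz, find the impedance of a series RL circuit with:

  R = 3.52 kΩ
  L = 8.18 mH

Step 1 — Angular frequency: ω = 2π·f = 2π·124 = 779.1 rad/s.
Step 2 — Component impedances:
  R: Z = R = 3520 Ω
  L: Z = jωL = j·779.1·0.00818 = 0 + j6.373 Ω
Step 3 — Series combination: Z_total = R + L = 3520 + j6.373 Ω = 3520∠0.1° Ω.

Z = 3520 + j6.373 Ω = 3520∠0.1° Ω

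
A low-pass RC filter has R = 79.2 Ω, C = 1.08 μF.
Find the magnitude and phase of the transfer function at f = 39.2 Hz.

Step 1 — Angular frequency: ω = 2π·39.2 = 246.3 rad/s.
Step 2 — Transfer function: H(jω) = 1/(1 + jωRC).
Step 3 — Denominator: 1 + jωRC = 1 + j·246.3·79.2·1.08e-06 = 1 + j0.02107.
Step 4 — H = 0.9996 - j0.02106.
Step 5 — Magnitude: |H| = 0.9998 (-0.0 dB); phase: φ = -1.2°.

|H| = 0.9998 (-0.0 dB), φ = -1.2°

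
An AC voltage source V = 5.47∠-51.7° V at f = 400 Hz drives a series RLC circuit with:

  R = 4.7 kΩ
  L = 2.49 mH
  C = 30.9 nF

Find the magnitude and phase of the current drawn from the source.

Step 1 — Angular frequency: ω = 2π·f = 2π·400 = 2513 rad/s.
Step 2 — Component impedances:
  R: Z = R = 4700 Ω
  L: Z = jωL = j·2513·0.00249 = 0 + j6.258 Ω
  C: Z = 1/(jωC) = -j/(ω·C) = 0 - j1.288e+04 Ω
Step 3 — Series combination: Z_total = R + L + C = 4700 - j1.287e+04 Ω = 1.37e+04∠-69.9° Ω.
Step 4 — Source phasor: V = 5.47∠-51.7° V = 3.39 - j4.293 V.
Step 5 — Ohm's law: I = V / Z_total = (3.39 - j4.293) / (4700 - j1.287e+04) = 0.0003792 + j0.0001249 A.
Step 6 — Convert to polar: |I| = 0.0003992 A, ∠I = 18.2°.

I = 0.0003992∠18.2° A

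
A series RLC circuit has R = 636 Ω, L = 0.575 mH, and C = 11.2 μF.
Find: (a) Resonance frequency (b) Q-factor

Step 1 — Resonance condition Im(Z)=0 gives ω₀ = 1/√(LC).
Step 2 — ω₀ = 1/√(0.000575·1.12e-05) = 1.246e+04 rad/s.
Step 3 — f₀ = ω₀/(2π) = 1983 Hz.
Step 4 — Series Q: Q = ω₀L/R = 1.246e+04·0.000575/636 = 0.01127.

(a) f₀ = 1983 Hz  (b) Q = 0.01127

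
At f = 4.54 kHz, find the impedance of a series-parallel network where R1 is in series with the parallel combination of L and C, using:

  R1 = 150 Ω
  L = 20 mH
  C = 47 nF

Step 1 — Angular frequency: ω = 2π·f = 2π·4540 = 2.853e+04 rad/s.
Step 2 — Component impedances:
  R1: Z = R = 150 Ω
  L: Z = jωL = j·2.853e+04·0.02 = 0 + j570.5 Ω
  C: Z = 1/(jωC) = -j/(ω·C) = 0 - j745.9 Ω
Step 3 — Parallel branch: L || C = 1/(1/L + 1/C) = 0 + j2427 Ω.
Step 4 — Series with R1: Z_total = R1 + (L || C) = 150 + j2427 Ω = 2431∠86.5° Ω.

Z = 150 + j2427 Ω = 2431∠86.5° Ω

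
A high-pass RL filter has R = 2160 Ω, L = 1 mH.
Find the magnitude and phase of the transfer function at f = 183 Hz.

Step 1 — Angular frequency: ω = 2π·183 = 1150 rad/s.
Step 2 — Transfer function: H(jω) = jωL/(R + jωL).
Step 3 — Numerator jωL = j·1.15; denominator R + jωL = 2160 + j1.15.
Step 4 — H = 2.834e-07 + j0.0005323.
Step 5 — Magnitude: |H| = 0.0005323 (-65.5 dB); phase: φ = 90.0°.

|H| = 0.0005323 (-65.5 dB), φ = 90.0°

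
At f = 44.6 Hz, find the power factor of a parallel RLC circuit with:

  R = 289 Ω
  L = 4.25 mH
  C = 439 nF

Step 1 — Angular frequency: ω = 2π·f = 2π·44.6 = 280.2 rad/s.
Step 2 — Component impedances:
  R: Z = R = 289 Ω
  L: Z = jωL = j·280.2·0.00425 = 0 + j1.191 Ω
  C: Z = 1/(jωC) = -j/(ω·C) = 0 - j8129 Ω
Step 3 — Parallel combination: 1/Z_total = 1/R + 1/L + 1/C; Z_total = 0.004909 + j1.191 Ω = 1.191∠89.8° Ω.
Step 4 — Power factor: PF = cos(φ) = Re(Z)/|Z| = 0.004909/1.191 = 0.004122.
Step 5 — Type: Im(Z) = 1.191 ⇒ lagging (phase φ = 89.8°).

PF = 0.004122 (lagging, φ = 89.8°)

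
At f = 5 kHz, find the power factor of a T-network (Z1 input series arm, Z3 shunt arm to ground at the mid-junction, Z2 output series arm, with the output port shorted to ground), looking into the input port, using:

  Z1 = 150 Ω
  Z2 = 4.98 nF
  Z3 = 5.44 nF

Step 1 — Angular frequency: ω = 2π·f = 2π·5000 = 3.142e+04 rad/s.
Step 2 — Component impedances:
  Z1: Z = R = 150 Ω
  Z2: Z = 1/(jωC) = -j/(ω·C) = 0 - j6392 Ω
  Z3: Z = 1/(jωC) = -j/(ω·C) = 0 - j5851 Ω
Step 3 — With the output port shorted to ground, the output series arm Z2 runs from the junction to ground; the shunt arm Z3 also runs from the junction to ground. They appear in parallel: Z3 || Z2 = 0 - j3055 Ω.
Step 4 — Series with input arm Z1: Z_in = Z1 + (Z3 || Z2) = 150 - j3055 Ω = 3058∠-87.2° Ω.
Step 5 — Power factor: PF = cos(φ) = Re(Z)/|Z| = 150/3058.5 = 0.04904.
Step 6 — Type: Im(Z) = -3055 ⇒ leading (phase φ = -87.2°).

PF = 0.04904 (leading, φ = -87.2°)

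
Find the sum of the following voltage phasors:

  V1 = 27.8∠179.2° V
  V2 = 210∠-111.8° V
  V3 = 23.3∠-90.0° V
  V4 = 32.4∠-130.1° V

Step 1 — Convert each phasor to rectangular form:
  V1 = 27.8·(cos(179.2°) + j·sin(179.2°)) = -27.8 + j0.3881 V
  V2 = 210·(cos(-111.8°) + j·sin(-111.8°)) = -77.99 - j195 V
  V3 = 23.3·(cos(-90.0°) + j·sin(-90.0°)) = 0 - j23.3 V
  V4 = 32.4·(cos(-130.1°) + j·sin(-130.1°)) = -20.87 - j24.78 V
Step 2 — Sum components: V_total = -126.7 - j242.7 V.
Step 3 — Convert to polar: |V_total| = 273.7 V, ∠V_total = -117.6°.

V_total = 273.7∠-117.6° V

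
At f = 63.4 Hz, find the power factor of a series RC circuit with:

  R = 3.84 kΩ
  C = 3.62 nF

Step 1 — Angular frequency: ω = 2π·f = 2π·63.4 = 398.4 rad/s.
Step 2 — Component impedances:
  R: Z = R = 3840 Ω
  C: Z = 1/(jωC) = -j/(ω·C) = 0 - j6.935e+05 Ω
Step 3 — Series combination: Z_total = R + C = 3840 - j6.935e+05 Ω = 6.935e+05∠-89.7° Ω.
Step 4 — Power factor: PF = cos(φ) = Re(Z)/|Z| = 3840/6.935e+05 = 0.005537.
Step 5 — Type: Im(Z) = -6.935e+05 ⇒ leading (phase φ = -89.7°).

PF = 0.005537 (leading, φ = -89.7°)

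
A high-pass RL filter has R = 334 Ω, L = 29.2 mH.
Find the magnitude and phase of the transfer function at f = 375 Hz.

Step 1 — Angular frequency: ω = 2π·375 = 2356 rad/s.
Step 2 — Transfer function: H(jω) = jωL/(R + jωL).
Step 3 — Numerator jωL = j·68.8; denominator R + jωL = 334 + j68.8.
Step 4 — H = 0.0407 + j0.1976.
Step 5 — Magnitude: |H| = 0.2018 (-13.9 dB); phase: φ = 78.4°.

|H| = 0.2018 (-13.9 dB), φ = 78.4°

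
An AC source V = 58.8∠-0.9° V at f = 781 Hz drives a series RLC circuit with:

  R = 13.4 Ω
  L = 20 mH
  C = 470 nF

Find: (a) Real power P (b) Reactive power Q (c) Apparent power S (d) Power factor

Step 1 — Angular frequency: ω = 2π·f = 2π·781 = 4907 rad/s.
Step 2 — Component impedances:
  R: Z = R = 13.4 Ω
  L: Z = jωL = j·4907·0.02 = 0 + j98.14 Ω
  C: Z = 1/(jωC) = -j/(ω·C) = 0 - j433.6 Ω
Step 3 — Series combination: Z_total = R + L + C = 13.4 - j335.4 Ω = 335.7∠-87.7° Ω.
Step 4 — Source phasor: V = 58.8∠-0.9° V = 58.79 - j0.9236 V.
Step 5 — Current: I = V / Z = 0.00974 + j0.1749 A = 0.1752∠86.8° A.
Step 6 — Complex power: S = V·I* = 0.4111 - j10.29 VA.
Step 7 — Real power: P = Re(S) = 0.4111 W.
Step 8 — Reactive power: Q = Im(S) = -10.29 VAR.
Step 9 — Apparent power: |S| = 10.3 VA.
Step 10 — Power factor: PF = P/|S| = 0.03992 (leading).

(a) P = 0.4111 W  (b) Q = -10.29 VAR  (c) S = 10.3 VA  (d) PF = 0.03992 (leading)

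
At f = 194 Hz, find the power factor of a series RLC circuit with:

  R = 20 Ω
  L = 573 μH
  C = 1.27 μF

Step 1 — Angular frequency: ω = 2π·f = 2π·194 = 1219 rad/s.
Step 2 — Component impedances:
  R: Z = R = 20 Ω
  L: Z = jωL = j·1219·0.000573 = 0 + j0.6985 Ω
  C: Z = 1/(jωC) = -j/(ω·C) = 0 - j646 Ω
Step 3 — Series combination: Z_total = R + L + C = 20 - j645.3 Ω = 645.6∠-88.2° Ω.
Step 4 — Power factor: PF = cos(φ) = Re(Z)/|Z| = 20/645.6 = 0.03098.
Step 5 — Type: Im(Z) = -645.3 ⇒ leading (phase φ = -88.2°).

PF = 0.03098 (leading, φ = -88.2°)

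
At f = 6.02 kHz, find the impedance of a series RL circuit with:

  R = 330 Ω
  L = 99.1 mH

Step 1 — Angular frequency: ω = 2π·f = 2π·6020 = 3.782e+04 rad/s.
Step 2 — Component impedances:
  R: Z = R = 330 Ω
  L: Z = jωL = j·3.782e+04·0.0991 = 0 + j3748 Ω
Step 3 — Series combination: Z_total = R + L = 330 + j3748 Ω = 3763∠85.0° Ω.

Z = 330 + j3748 Ω = 3763∠85.0° Ω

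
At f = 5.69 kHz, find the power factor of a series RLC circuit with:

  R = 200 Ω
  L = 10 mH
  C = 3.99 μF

Step 1 — Angular frequency: ω = 2π·f = 2π·5690 = 3.575e+04 rad/s.
Step 2 — Component impedances:
  R: Z = R = 200 Ω
  L: Z = jωL = j·3.575e+04·0.01 = 0 + j357.5 Ω
  C: Z = 1/(jωC) = -j/(ω·C) = 0 - j7.01 Ω
Step 3 — Series combination: Z_total = R + L + C = 200 + j350.5 Ω = 403.5∠60.3° Ω.
Step 4 — Power factor: PF = cos(φ) = Re(Z)/|Z| = 200/403.55 = 0.4956.
Step 5 — Type: Im(Z) = 350.5 ⇒ lagging (phase φ = 60.3°).

PF = 0.4956 (lagging, φ = 60.3°)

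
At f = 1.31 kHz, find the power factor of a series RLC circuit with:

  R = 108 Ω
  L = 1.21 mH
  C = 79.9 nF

Step 1 — Angular frequency: ω = 2π·f = 2π·1310 = 8231 rad/s.
Step 2 — Component impedances:
  R: Z = R = 108 Ω
  L: Z = jωL = j·8231·0.00121 = 0 + j9.959 Ω
  C: Z = 1/(jωC) = -j/(ω·C) = 0 - j1521 Ω
Step 3 — Series combination: Z_total = R + L + C = 108 - j1511 Ω = 1514∠-85.9° Ω.
Step 4 — Power factor: PF = cos(φ) = Re(Z)/|Z| = 108/1514.5 = 0.07131.
Step 5 — Type: Im(Z) = -1511 ⇒ leading (phase φ = -85.9°).

PF = 0.07131 (leading, φ = -85.9°)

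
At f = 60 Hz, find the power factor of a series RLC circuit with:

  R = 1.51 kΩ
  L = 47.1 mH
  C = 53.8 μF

Step 1 — Angular frequency: ω = 2π·f = 2π·60 = 377 rad/s.
Step 2 — Component impedances:
  R: Z = R = 1510 Ω
  L: Z = jωL = j·377·0.0471 = 0 + j17.76 Ω
  C: Z = 1/(jωC) = -j/(ω·C) = 0 - j49.3 Ω
Step 3 — Series combination: Z_total = R + L + C = 1510 - j31.55 Ω = 1510∠-1.2° Ω.
Step 4 — Power factor: PF = cos(φ) = Re(Z)/|Z| = 1510/1510.3 = 0.9998.
Step 5 — Type: Im(Z) = -31.55 ⇒ leading (phase φ = -1.2°).

PF = 0.9998 (leading, φ = -1.2°)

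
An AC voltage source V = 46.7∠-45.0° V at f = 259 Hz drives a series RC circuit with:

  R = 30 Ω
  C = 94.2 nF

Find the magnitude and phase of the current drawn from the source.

Step 1 — Angular frequency: ω = 2π·f = 2π·259 = 1627 rad/s.
Step 2 — Component impedances:
  R: Z = R = 30 Ω
  C: Z = 1/(jωC) = -j/(ω·C) = 0 - j6523 Ω
Step 3 — Series combination: Z_total = R + C = 30 - j6523 Ω = 6523∠-89.7° Ω.
Step 4 — Source phasor: V = 46.7∠-45.0° V = 33.02 - j33.02 V.
Step 5 — Ohm's law: I = V / Z_total = (33.02 - j33.02) / (30 - j6523) = 0.005085 + j0.005039 A.
Step 6 — Convert to polar: |I| = 0.007159 A, ∠I = 44.7°.

I = 0.007159∠44.7° A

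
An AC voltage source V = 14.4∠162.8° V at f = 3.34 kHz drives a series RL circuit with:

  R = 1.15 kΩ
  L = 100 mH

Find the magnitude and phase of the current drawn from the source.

Step 1 — Angular frequency: ω = 2π·f = 2π·3340 = 2.099e+04 rad/s.
Step 2 — Component impedances:
  R: Z = R = 1150 Ω
  L: Z = jωL = j·2.099e+04·0.1 = 0 + j2099 Ω
Step 3 — Series combination: Z_total = R + L = 1150 + j2099 Ω = 2393∠61.3° Ω.
Step 4 — Source phasor: V = 14.4∠162.8° V = -13.76 + j4.258 V.
Step 5 — Ohm's law: I = V / Z_total = (-13.76 + j4.258) / (1150 + j2099) = -0.001202 + j0.005896 A.
Step 6 — Convert to polar: |I| = 0.006017 A, ∠I = 101.5°.

I = 0.006017∠101.5° A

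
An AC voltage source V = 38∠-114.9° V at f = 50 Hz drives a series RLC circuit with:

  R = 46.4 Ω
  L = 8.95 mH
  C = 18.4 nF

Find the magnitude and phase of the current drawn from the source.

Step 1 — Angular frequency: ω = 2π·f = 2π·50 = 314.2 rad/s.
Step 2 — Component impedances:
  R: Z = R = 46.4 Ω
  L: Z = jωL = j·314.2·0.00895 = 0 + j2.812 Ω
  C: Z = 1/(jωC) = -j/(ω·C) = 0 - j1.73e+05 Ω
Step 3 — Series combination: Z_total = R + L + C = 46.4 - j1.73e+05 Ω = 1.73e+05∠-90.0° Ω.
Step 4 — Source phasor: V = 38∠-114.9° V = -16 - j34.47 V.
Step 5 — Ohm's law: I = V / Z_total = (-16 - j34.47) / (46.4 - j1.73e+05) = 0.0001992 - j9.254e-05 A.
Step 6 — Convert to polar: |I| = 0.0002197 A, ∠I = -24.9°.

I = 0.0002197∠-24.9° A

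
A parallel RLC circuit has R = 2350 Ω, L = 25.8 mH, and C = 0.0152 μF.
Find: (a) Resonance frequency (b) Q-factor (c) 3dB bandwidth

Step 1 — Resonance: ω₀ = 1/√(LC) = 1/√(0.0258·1.52e-08) = 5.05e+04 rad/s.
Step 2 — f₀ = ω₀/(2π) = 8037 Hz.
Step 3 — Parallel Q: Q = R/(ω₀L) = 2350/(5.05e+04·0.0258) = 1.804.
Step 4 — Bandwidth: Δω = ω₀/Q = 2.8e+04 rad/s; BW = Δω/(2π) = 4456 Hz.

(a) f₀ = 8037 Hz  (b) Q = 1.804  (c) BW = 4456 Hz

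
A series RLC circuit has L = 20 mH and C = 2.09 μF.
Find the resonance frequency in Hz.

Step 1 — Resonance condition Im(Z)=0 gives ω₀ = 1/√(LC).
Step 2 — ω₀ = 1/√(0.02·2.09e-06) = 4891 rad/s.
Step 3 — f₀ = ω₀/(2π) = 778.5 Hz.

f₀ = 778.5 Hz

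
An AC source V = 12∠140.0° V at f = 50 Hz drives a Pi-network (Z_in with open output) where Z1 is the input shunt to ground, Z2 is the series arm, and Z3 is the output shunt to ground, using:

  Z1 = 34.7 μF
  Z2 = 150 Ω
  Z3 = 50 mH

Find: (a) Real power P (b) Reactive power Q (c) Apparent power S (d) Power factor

Step 1 — Angular frequency: ω = 2π·f = 2π·50 = 314.2 rad/s.
Step 2 — Component impedances:
  Z1: Z = 1/(jωC) = -j/(ω·C) = 0 - j91.73 Ω
  Z2: Z = R = 150 Ω
  Z3: Z = jωL = j·314.2·0.05 = 0 + j15.71 Ω
Step 3 — With open output, the series arm Z2 and the output shunt Z3 appear in series to ground: Z2 + Z3 = 150 + j15.71 Ω.
Step 4 — Parallel with input shunt Z1: Z_in = Z1 || (Z2 + Z3) = 44.63 - j69.11 Ω = 82.27∠-57.1° Ω.
Step 5 — Source phasor: V = 12∠140.0° V = -9.193 + j7.713 V.
Step 6 — Current: I = V / Z = -0.1394 - j0.043 A = 0.1459∠-162.9° A.
Step 7 — Complex power: S = V·I* = 0.9496 - j1.47 VA.
Step 8 — Real power: P = Re(S) = 0.9496 W.
Step 9 — Reactive power: Q = Im(S) = -1.47 VAR.
Step 10 — Apparent power: |S| = 1.75 VA.
Step 11 — Power factor: PF = P/|S| = 0.5425 (leading).

(a) P = 0.9496 W  (b) Q = -1.47 VAR  (c) S = 1.75 VA  (d) PF = 0.5425 (leading)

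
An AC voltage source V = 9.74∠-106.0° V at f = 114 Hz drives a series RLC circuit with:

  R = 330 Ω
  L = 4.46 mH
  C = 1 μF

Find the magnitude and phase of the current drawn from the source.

Step 1 — Angular frequency: ω = 2π·f = 2π·114 = 716.3 rad/s.
Step 2 — Component impedances:
  R: Z = R = 330 Ω
  L: Z = jωL = j·716.3·0.00446 = 0 + j3.195 Ω
  C: Z = 1/(jωC) = -j/(ω·C) = 0 - j1396 Ω
Step 3 — Series combination: Z_total = R + L + C = 330 - j1393 Ω = 1431∠-76.7° Ω.
Step 4 — Source phasor: V = 9.74∠-106.0° V = -2.685 - j9.363 V.
Step 5 — Ohm's law: I = V / Z_total = (-2.685 - j9.363) / (330 - j1393) = 0.005932 - j0.003333 A.
Step 6 — Convert to polar: |I| = 0.006804 A, ∠I = -29.3°.

I = 0.006804∠-29.3° A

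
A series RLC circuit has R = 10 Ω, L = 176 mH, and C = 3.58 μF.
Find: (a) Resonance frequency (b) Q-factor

Step 1 — Resonance condition Im(Z)=0 gives ω₀ = 1/√(LC).
Step 2 — ω₀ = 1/√(0.176·3.58e-06) = 1260 rad/s.
Step 3 — f₀ = ω₀/(2π) = 200.5 Hz.
Step 4 — Series Q: Q = ω₀L/R = 1260·0.176/10 = 22.17.

(a) f₀ = 200.5 Hz  (b) Q = 22.17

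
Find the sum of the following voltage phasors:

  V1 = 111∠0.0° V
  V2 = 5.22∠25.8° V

Step 1 — Convert each phasor to rectangular form:
  V1 = 111·(cos(0.0°) + j·sin(0.0°)) = 111 V
  V2 = 5.22·(cos(25.8°) + j·sin(25.8°)) = 4.7 + j2.272 V
Step 2 — Sum components: V_total = 115.7 + j2.272 V.
Step 3 — Convert to polar: |V_total| = 115.7 V, ∠V_total = 1.1°.

V_total = 115.7∠1.1° V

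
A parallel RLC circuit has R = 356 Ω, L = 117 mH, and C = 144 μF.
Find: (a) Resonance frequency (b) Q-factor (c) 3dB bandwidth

Step 1 — Resonance: ω₀ = 1/√(LC) = 1/√(0.117·0.000144) = 243.6 rad/s.
Step 2 — f₀ = ω₀/(2π) = 38.77 Hz.
Step 3 — Parallel Q: Q = R/(ω₀L) = 356/(243.6·0.117) = 12.49.
Step 4 — Bandwidth: Δω = ω₀/Q = 19.51 rad/s; BW = Δω/(2π) = 3.105 Hz.

(a) f₀ = 38.77 Hz  (b) Q = 12.49  (c) BW = 3.105 Hz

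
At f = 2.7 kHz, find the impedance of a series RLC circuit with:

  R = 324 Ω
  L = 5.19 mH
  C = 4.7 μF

Step 1 — Angular frequency: ω = 2π·f = 2π·2700 = 1.696e+04 rad/s.
Step 2 — Component impedances:
  R: Z = R = 324 Ω
  L: Z = jωL = j·1.696e+04·0.00519 = 0 + j88.05 Ω
  C: Z = 1/(jωC) = -j/(ω·C) = 0 - j12.54 Ω
Step 3 — Series combination: Z_total = R + L + C = 324 + j75.5 Ω = 332.7∠13.1° Ω.

Z = 324 + j75.5 Ω = 332.7∠13.1° Ω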